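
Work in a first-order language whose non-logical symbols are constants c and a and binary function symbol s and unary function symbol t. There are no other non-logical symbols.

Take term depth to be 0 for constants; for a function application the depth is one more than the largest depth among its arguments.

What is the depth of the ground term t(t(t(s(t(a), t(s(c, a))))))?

depth(t(a)) = 1 + depth(a) = 1 + 0 = 1
depth(s(c, a)) = 1 + max(0, 0) = 1
depth(t(s(c, a))) = 1 + depth(s(c, a)) = 1 + 1 = 2
depth(s(t(a), t(s(c, a)))) = 1 + max(1, 2) = 3
depth(t(s(t(a), t(s(c, a))))) = 1 + depth(s(t(a), t(s(c, a)))) = 1 + 3 = 4
depth(t(t(s(t(a), t(s(c, a)))))) = 1 + depth(t(s(t(a), t(s(c, a))))) = 1 + 4 = 5
depth(t(t(t(s(t(a), t(s(c, a))))))) = 1 + depth(t(t(s(t(a), t(s(c, a)))))) = 1 + 5 = 6

6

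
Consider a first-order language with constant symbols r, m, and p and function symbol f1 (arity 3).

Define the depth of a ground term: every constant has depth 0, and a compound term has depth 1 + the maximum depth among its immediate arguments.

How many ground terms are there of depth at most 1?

Write N_k for the number of ground terms of depth ≤ k. A term of depth ≤ k is either a constant or a function symbol applied to arguments of depth ≤ k−1, so N_k = 3 + N_{k-1}^3.
N_0 = 3
N_1 = 3 + 3^3 = 30

30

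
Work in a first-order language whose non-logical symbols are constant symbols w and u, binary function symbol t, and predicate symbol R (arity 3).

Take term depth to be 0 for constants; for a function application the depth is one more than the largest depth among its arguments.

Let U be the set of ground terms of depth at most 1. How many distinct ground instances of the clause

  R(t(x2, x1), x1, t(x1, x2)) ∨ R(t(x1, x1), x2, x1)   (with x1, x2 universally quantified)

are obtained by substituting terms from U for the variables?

Ground terms of depth ≤ 1:
  Let N_k = |{terms of depth ≤ k}|. Then N_0 = 2 and N_k = 2 + N_{k-1}^2 for k ≥ 1 (one summand per function symbol, arity giving the exponent).
  N_0 = 2
  N_1 = 2 + 2^2 = 6
So there are 6 ground terms available for substitution.
Each of x1, x2 ranges independently over the available ground terms, and distinct assignments produce distinct instances.
Number of ground instances = 6^2 = 36.

36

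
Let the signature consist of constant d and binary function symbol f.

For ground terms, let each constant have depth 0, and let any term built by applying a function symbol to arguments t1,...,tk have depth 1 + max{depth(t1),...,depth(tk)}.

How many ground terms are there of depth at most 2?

5

Write N_k for the number of ground terms of depth ≤ k. A term of depth ≤ k is either a constant or a function symbol applied to arguments of depth ≤ k−1, so N_k = 1 + N_{k-1}^2.
N_0 = 1
N_1 = 1 + 1^2 = 2
N_2 = 1 + 2^2 = 5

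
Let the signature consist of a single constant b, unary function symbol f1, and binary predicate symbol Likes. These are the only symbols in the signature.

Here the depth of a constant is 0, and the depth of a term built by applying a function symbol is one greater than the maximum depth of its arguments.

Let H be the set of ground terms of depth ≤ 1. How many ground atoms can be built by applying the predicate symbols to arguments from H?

4

First count ground terms of depth ≤ 1.
Let N_k = |{terms of depth ≤ k}|. Then N_0 = 1 and N_k = 1 + N_{k-1} for k ≥ 1 (one summand per function symbol, arity giving the exponent).
N_0 = 1
N_1 = 1 + 1 = 2
So |H| = 2.
Ground atoms are formed by filling each argument slot of a predicate with a term from H, so an r-ary predicate gives |H|^r atoms:
  Likes: 2^2 = 4
Total ground atoms: 4.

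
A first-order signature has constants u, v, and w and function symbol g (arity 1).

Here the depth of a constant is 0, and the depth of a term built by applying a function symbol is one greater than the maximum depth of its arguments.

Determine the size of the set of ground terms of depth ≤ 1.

If N_k denotes the number of depth-≤k ground terms, the 3 constants give N_0 = 3, and each function symbol of arity r contributes N_{k-1}^r new terms at level k: N_k = 3 + N_{k-1}.
N_0 = 3
N_1 = 3 + 3 = 6

6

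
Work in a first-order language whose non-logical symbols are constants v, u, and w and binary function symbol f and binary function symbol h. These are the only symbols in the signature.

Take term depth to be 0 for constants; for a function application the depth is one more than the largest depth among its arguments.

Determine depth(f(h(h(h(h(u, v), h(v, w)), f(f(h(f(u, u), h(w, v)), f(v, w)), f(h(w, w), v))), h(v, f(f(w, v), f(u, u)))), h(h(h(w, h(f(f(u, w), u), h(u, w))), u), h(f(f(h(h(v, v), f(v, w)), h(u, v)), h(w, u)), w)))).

depth(h(u, v)) = 1 + max(0, 0) = 1
depth(h(v, w)) = 1 + max(0, 0) = 1
depth(h(h(u, v), h(v, w))) = 1 + max(1, 1) = 2
depth(f(u, u)) = 1 + max(0, 0) = 1
depth(h(w, v)) = 1 + max(0, 0) = 1
depth(h(f(u, u), h(w, v))) = 1 + max(1, 1) = 2
depth(f(v, w)) = 1 + max(0, 0) = 1
depth(f(h(f(u, u), h(w, v)), f(v, w))) = 1 + max(2, 1) = 3
depth(h(w, w)) = 1 + max(0, 0) = 1
depth(f(h(w, w), v)) = 1 + max(1, 0) = 2
depth(f(f(h(f(u, u), h(w, v)), f(v, w)), f(h(w, w), v))) = 1 + max(3, 2) = 4
depth(h(h(h(u, v), h(v, w)), f(f(h(f(u, u), h(w, v)), f(v, w)), f(h(w, w), v)))) = 1 + max(2, 4) = 5
depth(f(w, v)) = 1 + max(0, 0) = 1
depth(f(f(w, v), f(u, u))) = 1 + max(1, 1) = 2
depth(h(v, f(f(w, v), f(u, u)))) = 1 + max(0, 2) = 3
depth(h(h(h(h(u, v), h(v, w)), f(f(h(f(u, u), h(w, v)), f(v, w)), f(h(w, w), v))), h(v, f(f(w, v), f(u, u))))) = 1 + max(5, 3) = 6
depth(f(u, w)) = 1 + max(0, 0) = 1
depth(f(f(u, w), u)) = 1 + max(1, 0) = 2
depth(h(u, w)) = 1 + max(0, 0) = 1
depth(h(f(f(u, w), u), h(u, w))) = 1 + max(2, 1) = 3
depth(h(w, h(f(f(u, w), u), h(u, w)))) = 1 + max(0, 3) = 4
depth(h(h(w, h(f(f(u, w), u), h(u, w))), u)) = 1 + max(4, 0) = 5
depth(h(v, v)) = 1 + max(0, 0) = 1
depth(h(h(v, v), f(v, w))) = 1 + max(1, 1) = 2
depth(f(h(h(v, v), f(v, w)), h(u, v))) = 1 + max(2, 1) = 3
depth(h(w, u)) = 1 + max(0, 0) = 1
depth(f(f(h(h(v, v), f(v, w)), h(u, v)), h(w, u))) = 1 + max(3, 1) = 4
depth(h(f(f(h(h(v, v), f(v, w)), h(u, v)), h(w, u)), w)) = 1 + max(4, 0) = 5
depth(h(h(h(w, h(f(f(u, w), u), h(u, w))), u), h(f(f(h(h(v, v), f(v, w)), h(u, v)), h(w, u)), w))) = 1 + max(5, 5) = 6
depth(f(h(h(h(h(u, v), h(v, w)), f(f(h(f(u, u), h(w, v)), f(v, w)), f(h(w, w), v))), h(v, f(f(w, v), f(u, u)))), h(h(h(w, h(f(f(u, w), u), h(u, w))), u), h(f(f(h(h(v, v), f(v, w)), h(u, v)), h(w, u)), w)))) = 1 + max(6, 6) = 7

7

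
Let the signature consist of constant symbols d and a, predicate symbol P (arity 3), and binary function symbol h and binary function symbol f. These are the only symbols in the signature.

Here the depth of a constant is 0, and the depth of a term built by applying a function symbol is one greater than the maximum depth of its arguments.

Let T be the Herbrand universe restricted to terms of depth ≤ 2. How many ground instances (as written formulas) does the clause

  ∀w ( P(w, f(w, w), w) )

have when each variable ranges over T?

Ground terms of depth ≤ 2:
  Count level by level. With function symbols h/2, f/2, the terms of depth ≤ k are the 2 constants together with each function applied to depth-≤(k−1) tuples, so N_k = 2 + N_{k-1}^2 + N_{k-1}^2.
  N_0 = 2
  N_1 = 2 + 2^2 + 2^2 = 10
  N_2 = 2 + 10^2 + 10^2 = 202
So there are 202 ground terms available for substitution.
The body mentions the single quantified variable w; since ground terms form a free algebra, no two substitutions collapse to the same formula.
Number of ground instances = 202.

202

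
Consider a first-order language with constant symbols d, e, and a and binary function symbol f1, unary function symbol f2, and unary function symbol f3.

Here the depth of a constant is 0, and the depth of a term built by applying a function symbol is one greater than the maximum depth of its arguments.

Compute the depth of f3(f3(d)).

depth(f3(d)) = 1 + depth(d) = 1 + 0 = 1
depth(f3(f3(d))) = 1 + depth(f3(d)) = 1 + 1 = 2

2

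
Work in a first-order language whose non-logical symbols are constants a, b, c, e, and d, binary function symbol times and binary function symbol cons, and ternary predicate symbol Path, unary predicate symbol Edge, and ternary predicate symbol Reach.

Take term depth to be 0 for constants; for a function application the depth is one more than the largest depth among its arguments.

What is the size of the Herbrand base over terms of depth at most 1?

332805

First count ground terms of depth ≤ 1.
Write N_k for the number of ground terms of depth ≤ k. A term of depth ≤ k is either a constant or a function symbol applied to arguments of depth ≤ k−1, so N_k = 5 + N_{k-1}^2 + N_{k-1}^2.
N_0 = 5
N_1 = 5 + 5^2 + 5^2 = 55
So |H| = 55.
A ground atom is a predicate applied to a tuple of terms from H, so the count is the sum over predicates of |H|^arity:
  Path: 55^3 = 166375;  Edge: 55;  Reach: 55^3 = 166375
Total ground atoms: 166375 + 55 + 166375 = 332805.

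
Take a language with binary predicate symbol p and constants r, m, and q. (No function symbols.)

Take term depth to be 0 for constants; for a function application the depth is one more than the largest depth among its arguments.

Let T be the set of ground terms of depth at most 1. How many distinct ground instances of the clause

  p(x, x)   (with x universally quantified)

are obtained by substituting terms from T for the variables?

3

Ground terms of depth ≤ 1:
  With no function symbols every ground term is a constant, so there are exactly 3 ground terms at every depth bound.
  N_0 = 3
  N_1 = 3
  Explicitly: r, m, q.
So there are 3 ground terms available for substitution.
The clause has 1 distinct variable (x), which appears in the body. In the free term algebra distinct substitutions yield syntactically distinct ground instances.
Number of ground instances = 3.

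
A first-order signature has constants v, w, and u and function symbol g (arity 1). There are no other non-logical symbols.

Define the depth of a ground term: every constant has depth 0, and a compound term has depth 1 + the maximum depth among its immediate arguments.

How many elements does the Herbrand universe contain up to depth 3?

Count level by level. With function symbols g/1, the terms of depth ≤ k are the 3 constants together with each function applied to depth-≤(k−1) tuples, so N_k = 3 + N_{k-1}.
N_0 = 3
N_1 = 3 + 3 = 6
N_2 = 3 + 6 = 9
N_3 = 3 + 9 = 12

12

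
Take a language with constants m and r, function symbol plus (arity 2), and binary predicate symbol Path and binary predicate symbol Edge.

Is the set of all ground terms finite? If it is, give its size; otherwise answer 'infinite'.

infinite

The signature has at least one function symbol (plus, arity 2) and at least one constant (m).
Iterating plus gives infinitely many distinct ground terms: m, plus(m, m), plus(plus(m, m), plus(m, m)), ...
So the Herbrand universe is infinite.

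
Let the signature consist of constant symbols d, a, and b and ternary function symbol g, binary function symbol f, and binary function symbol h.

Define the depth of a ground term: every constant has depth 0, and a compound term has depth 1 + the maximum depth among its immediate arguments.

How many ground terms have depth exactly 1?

45

Write N_k for the number of ground terms of depth ≤ k. A term of depth ≤ k is either a constant or a function symbol applied to arguments of depth ≤ k−1, so N_k = 3 + N_{k-1}^3 + N_{k-1}^2 + N_{k-1}^2.
N_0 = 3
N_1 = 3 + 3^3 + 3^2 + 3^2 = 48
Terms of depth exactly 1: N_1 − N_0 = 48 − 3 = 45.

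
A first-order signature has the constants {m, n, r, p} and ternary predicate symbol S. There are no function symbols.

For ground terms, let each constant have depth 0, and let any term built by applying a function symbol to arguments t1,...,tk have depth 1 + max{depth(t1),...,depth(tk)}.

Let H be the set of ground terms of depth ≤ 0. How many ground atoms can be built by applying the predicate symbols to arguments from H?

64

First count ground terms of depth ≤ 0.
With no function symbols every ground term is a constant, so there are exactly 4 ground terms at every depth bound.
N_0 = 4
So |H| = 4.
For each predicate symbol, the number of ground atoms is |H| raised to its arity; summing:
  S: 4^3 = 64
Total ground atoms: 64.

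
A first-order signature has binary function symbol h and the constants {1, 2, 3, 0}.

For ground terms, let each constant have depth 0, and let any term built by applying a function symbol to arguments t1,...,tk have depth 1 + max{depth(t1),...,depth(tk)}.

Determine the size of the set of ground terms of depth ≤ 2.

404

Let N_k = |{terms of depth ≤ k}|. Then N_0 = 4 and N_k = 4 + N_{k-1}^2 for k ≥ 1 (one summand per function symbol, arity giving the exponent).
N_0 = 4
N_1 = 4 + 4^2 = 20
N_2 = 4 + 20^2 = 404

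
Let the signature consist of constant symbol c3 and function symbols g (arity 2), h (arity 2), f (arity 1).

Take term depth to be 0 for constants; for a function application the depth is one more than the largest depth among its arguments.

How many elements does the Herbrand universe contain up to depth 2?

37

Let N_k count ground terms of depth at most k. Each non-constant term of depth ≤ k is some function symbol applied to depth-≤(k−1) arguments, giving N_k = 1 + N_{k-1}^2 + N_{k-1}^2 + N_{k-1}.
N_0 = 1
N_1 = 1 + 1^2 + 1^2 + 1 = 4
N_2 = 1 + 4^2 + 4^2 + 4 = 37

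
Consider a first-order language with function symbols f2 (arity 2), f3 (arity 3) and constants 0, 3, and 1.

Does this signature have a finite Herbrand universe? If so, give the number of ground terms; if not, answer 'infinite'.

infinite

The signature has at least one function symbol (f2, arity 2) and at least one constant (0).
Iterating f2 gives infinitely many distinct ground terms: 0, f2(0, 0), f2(f2(0, 0), f2(0, 0)), ...
So the Herbrand universe is infinite.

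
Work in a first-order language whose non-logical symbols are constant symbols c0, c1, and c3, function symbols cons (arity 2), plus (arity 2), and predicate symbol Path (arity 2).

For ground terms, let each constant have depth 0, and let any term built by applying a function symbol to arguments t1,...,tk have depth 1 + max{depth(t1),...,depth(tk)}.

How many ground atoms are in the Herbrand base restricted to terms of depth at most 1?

First count ground terms of depth ≤ 1.
If N_k denotes the number of depth-≤k ground terms, the 3 constants give N_0 = 3, and each function symbol of arity r contributes N_{k-1}^r new terms at level k: N_k = 3 + N_{k-1}^2 + N_{k-1}^2.
N_0 = 3
N_1 = 3 + 3^2 + 3^2 = 21
So |H| = 21.
A ground atom is a predicate applied to a tuple of terms from H, so the count is the sum over predicates of |H|^arity:
  Path: 21^2 = 441
Total ground atoms: 441.

441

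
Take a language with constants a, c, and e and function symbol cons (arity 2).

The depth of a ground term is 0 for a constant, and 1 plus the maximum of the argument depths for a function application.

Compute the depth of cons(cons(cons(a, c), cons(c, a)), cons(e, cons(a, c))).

depth(cons(a, c)) = 1 + max(0, 0) = 1
depth(cons(c, a)) = 1 + max(0, 0) = 1
depth(cons(cons(a, c), cons(c, a))) = 1 + max(1, 1) = 2
depth(cons(e, cons(a, c))) = 1 + max(0, 1) = 2
depth(cons(cons(cons(a, c), cons(c, a)), cons(e, cons(a, c)))) = 1 + max(2, 2) = 3

3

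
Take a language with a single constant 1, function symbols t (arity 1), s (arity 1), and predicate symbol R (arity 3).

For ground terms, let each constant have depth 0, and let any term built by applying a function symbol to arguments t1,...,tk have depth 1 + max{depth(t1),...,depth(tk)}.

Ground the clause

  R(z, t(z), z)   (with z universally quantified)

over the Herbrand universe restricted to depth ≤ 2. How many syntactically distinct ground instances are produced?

Ground terms of depth ≤ 2:
  If N_k denotes the number of depth-≤k ground terms, the 1 constant gives N_0 = 1, and each function symbol of arity r contributes N_{k-1}^r new terms at level k: N_k = 1 + N_{k-1} + N_{k-1}.
  N_0 = 1
  N_1 = 1 + 1 + 1 = 3
  N_2 = 1 + 3 + 3 = 7
So there are 7 ground terms available for substitution.
The variable z ranges independently over the available ground terms, and distinct assignments produce distinct instances.
Number of ground instances = 7.

7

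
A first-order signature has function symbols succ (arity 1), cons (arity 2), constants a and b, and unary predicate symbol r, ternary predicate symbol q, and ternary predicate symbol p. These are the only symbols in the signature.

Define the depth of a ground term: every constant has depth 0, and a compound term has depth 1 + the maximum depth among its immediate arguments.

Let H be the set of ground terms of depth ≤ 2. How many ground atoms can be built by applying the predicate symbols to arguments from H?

First count ground terms of depth ≤ 2.
Let N_k = |{terms of depth ≤ k}|. Then N_0 = 2 and N_k = 2 + N_{k-1} + N_{k-1}^2 for k ≥ 1 (one summand per function symbol, arity giving the exponent).
N_0 = 2
N_1 = 2 + 2 + 2^2 = 8
N_2 = 2 + 8 + 8^2 = 74
So |H| = 74.
Each predicate of arity r yields |H|^r ground atoms (one per choice of an r-tuple from H):
  r: 74;  q: 74^3 = 405224;  p: 74^3 = 405224
Total ground atoms: 74 + 405224 + 405224 = 810522.

810522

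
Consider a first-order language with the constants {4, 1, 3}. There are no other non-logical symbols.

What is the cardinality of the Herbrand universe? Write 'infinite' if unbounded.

3

There are no function symbols, so every ground term is one of the 3 constants.
The Herbrand universe is {4, 1, 3}, which is finite with 3 elements.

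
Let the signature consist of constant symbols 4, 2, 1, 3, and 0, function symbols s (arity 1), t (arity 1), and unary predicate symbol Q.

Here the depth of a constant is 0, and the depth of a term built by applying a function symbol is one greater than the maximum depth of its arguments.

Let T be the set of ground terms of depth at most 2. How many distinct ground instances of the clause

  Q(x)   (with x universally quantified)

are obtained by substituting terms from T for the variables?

Ground terms of depth ≤ 2:
  If N_k denotes the number of depth-≤k ground terms, the 5 constants give N_0 = 5, and each function symbol of arity r contributes N_{k-1}^r new terms at level k: N_k = 5 + N_{k-1} + N_{k-1}.
  N_0 = 5
  N_1 = 5 + 5 + 5 = 15
  N_2 = 5 + 15 + 15 = 35
So there are 35 ground terms available for substitution.
The clause has 1 distinct variable (x), which appears in the body. In the free term algebra distinct substitutions yield syntactically distinct ground instances.
Number of ground instances = 35.

35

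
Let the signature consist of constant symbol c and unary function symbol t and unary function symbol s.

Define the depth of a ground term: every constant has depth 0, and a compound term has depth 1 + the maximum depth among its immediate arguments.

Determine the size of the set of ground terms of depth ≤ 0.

1

Let N_k = |{terms of depth ≤ k}|. Then N_0 = 1 and N_k = 1 + N_{k-1} + N_{k-1} for k ≥ 1 (one summand per function symbol, arity giving the exponent).
N_0 = 1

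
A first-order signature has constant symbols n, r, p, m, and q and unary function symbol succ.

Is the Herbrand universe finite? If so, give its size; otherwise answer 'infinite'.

infinite

The signature has at least one function symbol (succ, arity 1) and at least one constant (n).
Iterating succ gives infinitely many distinct ground terms: n, succ(n), succ(succ(n)), ...
So the Herbrand universe is infinite.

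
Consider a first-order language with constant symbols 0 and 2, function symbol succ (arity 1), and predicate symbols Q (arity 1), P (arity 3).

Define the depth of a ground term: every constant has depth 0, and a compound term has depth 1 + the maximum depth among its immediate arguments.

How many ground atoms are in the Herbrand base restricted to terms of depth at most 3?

520

First count ground terms of depth ≤ 3.
Count level by level. With function symbols succ/1, the terms of depth ≤ k are the 2 constants together with each function applied to depth-≤(k−1) tuples, so N_k = 2 + N_{k-1}.
N_0 = 2
N_1 = 2 + 2 = 4
N_2 = 2 + 4 = 6
N_3 = 2 + 6 = 8
So |H| = 8.
Ground atoms are formed by filling each argument slot of a predicate with a term from H, so an r-ary predicate gives |H|^r atoms:
  Q: 8;  P: 8^3 = 512
Total ground atoms: 8 + 512 = 520.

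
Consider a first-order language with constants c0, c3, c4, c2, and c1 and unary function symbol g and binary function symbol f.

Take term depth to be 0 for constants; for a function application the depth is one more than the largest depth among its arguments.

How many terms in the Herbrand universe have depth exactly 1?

30

Let N_k = |{terms of depth ≤ k}|. Then N_0 = 5 and N_k = 5 + N_{k-1} + N_{k-1}^2 for k ≥ 1 (one summand per function symbol, arity giving the exponent).
N_0 = 5
N_1 = 5 + 5 + 5^2 = 35
Terms of depth exactly 1: N_1 − N_0 = 35 − 5 = 30.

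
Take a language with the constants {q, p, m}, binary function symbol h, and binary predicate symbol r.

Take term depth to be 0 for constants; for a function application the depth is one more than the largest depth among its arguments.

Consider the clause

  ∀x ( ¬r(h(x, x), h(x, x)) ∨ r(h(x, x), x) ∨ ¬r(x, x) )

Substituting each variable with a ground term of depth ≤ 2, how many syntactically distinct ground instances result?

147

Ground terms of depth ≤ 2:
  Write N_k for the number of ground terms of depth ≤ k. A term of depth ≤ k is either a constant or a function symbol applied to arguments of depth ≤ k−1, so N_k = 3 + N_{k-1}^2.
  N_0 = 3
  N_1 = 3 + 3^2 = 12
  N_2 = 3 + 12^2 = 147
So there are 147 ground terms available for substitution.
The clause has 1 distinct variable (x), which appears in the body. In the free term algebra distinct substitutions yield syntactically distinct ground instances.
Number of ground instances = 147.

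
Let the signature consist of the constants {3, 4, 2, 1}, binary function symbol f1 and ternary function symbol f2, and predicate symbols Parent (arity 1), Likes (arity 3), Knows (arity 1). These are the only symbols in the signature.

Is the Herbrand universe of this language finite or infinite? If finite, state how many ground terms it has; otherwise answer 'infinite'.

The signature has at least one function symbol (f1, arity 2) and at least one constant (3).
Iterating f1 gives infinitely many distinct ground terms: 3, f1(3, 3), f1(f1(3, 3), f1(3, 3)), ...
So the Herbrand universe is infinite.

infinite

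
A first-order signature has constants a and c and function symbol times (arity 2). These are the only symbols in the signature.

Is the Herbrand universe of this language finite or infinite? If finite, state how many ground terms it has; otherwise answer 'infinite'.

The signature has at least one function symbol (times, arity 2) and at least one constant (a).
Iterating times gives infinitely many distinct ground terms: a, times(a, a), times(times(a, a), times(a, a)), ...
So the Herbrand universe is infinite.

infinite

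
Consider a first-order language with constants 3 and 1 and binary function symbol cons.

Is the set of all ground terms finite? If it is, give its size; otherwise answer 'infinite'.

infinite

The signature has at least one function symbol (cons, arity 2) and at least one constant (3).
Iterating cons gives infinitely many distinct ground terms: 3, cons(3, 3), cons(cons(3, 3), cons(3, 3)), ...
So the Herbrand universe is infinite.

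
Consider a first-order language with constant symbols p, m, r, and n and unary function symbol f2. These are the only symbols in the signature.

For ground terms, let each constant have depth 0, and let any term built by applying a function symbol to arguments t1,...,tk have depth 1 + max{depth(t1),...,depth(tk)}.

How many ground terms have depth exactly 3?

Let N_k = |{terms of depth ≤ k}|. Then N_0 = 4 and N_k = 4 + N_{k-1} for k ≥ 1 (one summand per function symbol, arity giving the exponent).
N_0 = 4
N_1 = 4 + 4 = 8
N_2 = 4 + 8 = 12
N_3 = 4 + 12 = 16
Terms of depth exactly 3: N_3 − N_2 = 16 − 12 = 4.

4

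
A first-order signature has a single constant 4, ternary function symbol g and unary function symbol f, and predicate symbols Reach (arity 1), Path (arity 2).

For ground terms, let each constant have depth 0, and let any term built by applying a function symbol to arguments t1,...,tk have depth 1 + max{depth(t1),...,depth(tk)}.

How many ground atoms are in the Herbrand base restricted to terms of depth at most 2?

992

First count ground terms of depth ≤ 2.
Count level by level. With function symbols g/3, f/1, the terms of depth ≤ k are the 1 constant together with each function applied to depth-≤(k−1) tuples, so N_k = 1 + N_{k-1}^3 + N_{k-1}.
N_0 = 1
N_1 = 1 + 1^3 + 1 = 3
N_2 = 1 + 3^3 + 3 = 31
So |H| = 31.
A ground atom is a predicate applied to a tuple of terms from H, so the count is the sum over predicates of |H|^arity:
  Reach: 31;  Path: 31^2 = 961
Total ground atoms: 31 + 961 = 992.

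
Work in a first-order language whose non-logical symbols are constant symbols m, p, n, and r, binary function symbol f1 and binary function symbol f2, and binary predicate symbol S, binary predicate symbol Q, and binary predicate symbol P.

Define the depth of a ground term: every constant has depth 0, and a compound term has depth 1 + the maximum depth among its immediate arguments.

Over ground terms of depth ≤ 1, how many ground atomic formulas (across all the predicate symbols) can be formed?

3888

First count ground terms of depth ≤ 1.
Count level by level. With function symbols f1/2, f2/2, the terms of depth ≤ k are the 4 constants together with each function applied to depth-≤(k−1) tuples, so N_k = 4 + N_{k-1}^2 + N_{k-1}^2.
N_0 = 4
N_1 = 4 + 4^2 + 4^2 = 36
So |H| = 36.
A ground atom is a predicate applied to a tuple of terms from H, so the count is the sum over predicates of |H|^arity:
  S: 36^2 = 1296;  Q: 36^2 = 1296;  P: 36^2 = 1296
Total ground atoms: 1296 + 1296 + 1296 = 3888.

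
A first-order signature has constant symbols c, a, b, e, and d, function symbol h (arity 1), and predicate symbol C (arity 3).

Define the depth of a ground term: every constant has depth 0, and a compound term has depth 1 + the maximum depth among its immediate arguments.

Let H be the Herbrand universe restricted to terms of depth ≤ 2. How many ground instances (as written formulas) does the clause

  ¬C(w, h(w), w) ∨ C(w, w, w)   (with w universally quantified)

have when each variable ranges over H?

Ground terms of depth ≤ 2:
  Count level by level. With function symbols h/1, the terms of depth ≤ k are the 5 constants together with each function applied to depth-≤(k−1) tuples, so N_k = 5 + N_{k-1}.
  N_0 = 5
  N_1 = 5 + 5 = 10
  N_2 = 5 + 10 = 15
So there are 15 ground terms available for substitution.
The clause has 1 distinct variable (w), which appears in the body. In the free term algebra distinct substitutions yield syntactically distinct ground instances.
Number of ground instances = 15.

15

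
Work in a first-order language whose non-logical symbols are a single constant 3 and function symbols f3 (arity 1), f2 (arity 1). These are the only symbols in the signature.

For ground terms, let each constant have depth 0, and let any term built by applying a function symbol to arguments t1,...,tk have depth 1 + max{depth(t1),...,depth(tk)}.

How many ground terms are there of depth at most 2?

7

Count level by level. With function symbols f3/1, f2/1, the terms of depth ≤ k are the 1 constant together with each function applied to depth-≤(k−1) tuples, so N_k = 1 + N_{k-1} + N_{k-1}.
N_0 = 1
N_1 = 1 + 1 + 1 = 3
N_2 = 1 + 3 + 3 = 7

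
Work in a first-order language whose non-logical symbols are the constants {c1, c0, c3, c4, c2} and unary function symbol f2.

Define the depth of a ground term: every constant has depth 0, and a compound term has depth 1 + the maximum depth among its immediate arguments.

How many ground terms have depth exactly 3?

5

Let N_k count ground terms of depth at most k. Each non-constant term of depth ≤ k is some function symbol applied to depth-≤(k−1) arguments, giving N_k = 5 + N_{k-1}.
N_0 = 5
N_1 = 5 + 5 = 10
N_2 = 5 + 10 = 15
N_3 = 5 + 15 = 20
Terms of depth exactly 3: N_3 − N_2 = 20 − 15 = 5.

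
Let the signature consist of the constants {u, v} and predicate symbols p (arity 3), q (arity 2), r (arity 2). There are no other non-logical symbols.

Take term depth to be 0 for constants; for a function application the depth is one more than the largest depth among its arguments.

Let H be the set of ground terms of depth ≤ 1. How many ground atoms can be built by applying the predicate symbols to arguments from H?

16

First count ground terms of depth ≤ 1.
With no function symbols every ground term is a constant, so there are exactly 2 ground terms at every depth bound.
N_0 = 2
N_1 = 2
Explicitly: u, v.
So |H| = 2.
Ground atoms are formed by filling each argument slot of a predicate with a term from H, so an r-ary predicate gives |H|^r atoms:
  p: 2^3 = 8;  q: 2^2 = 4;  r: 2^2 = 4
Total ground atoms: 8 + 4 + 4 = 16.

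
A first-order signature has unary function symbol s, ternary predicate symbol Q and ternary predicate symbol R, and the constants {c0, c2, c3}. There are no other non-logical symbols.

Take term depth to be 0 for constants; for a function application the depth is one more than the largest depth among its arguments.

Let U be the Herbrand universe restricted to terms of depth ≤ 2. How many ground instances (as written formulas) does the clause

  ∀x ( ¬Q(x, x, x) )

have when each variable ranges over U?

9

Ground terms of depth ≤ 2:
  Write N_k for the number of ground terms of depth ≤ k. A term of depth ≤ k is either a constant or a function symbol applied to arguments of depth ≤ k−1, so N_k = 3 + N_{k-1}.
  N_0 = 3
  N_1 = 3 + 3 = 6
  N_2 = 3 + 6 = 9
  Explicitly: c0, c2, c3, s(c0), s(c2), s(c3), s(s(c0)), s(s(c2)), s(s(c3)).
So there are 9 ground terms available for substitution.
The variable x ranges independently over the available ground terms, and distinct assignments produce distinct instances.
Number of ground instances = 9.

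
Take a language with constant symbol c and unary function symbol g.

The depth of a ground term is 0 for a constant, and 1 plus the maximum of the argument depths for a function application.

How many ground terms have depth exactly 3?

1

Let N_k = |{terms of depth ≤ k}|. Then N_0 = 1 and N_k = 1 + N_{k-1} for k ≥ 1 (one summand per function symbol, arity giving the exponent).
N_0 = 1
N_1 = 1 + 1 = 2
N_2 = 1 + 2 = 3
N_3 = 1 + 3 = 4
Terms of depth exactly 3: N_3 − N_2 = 4 − 3 = 1.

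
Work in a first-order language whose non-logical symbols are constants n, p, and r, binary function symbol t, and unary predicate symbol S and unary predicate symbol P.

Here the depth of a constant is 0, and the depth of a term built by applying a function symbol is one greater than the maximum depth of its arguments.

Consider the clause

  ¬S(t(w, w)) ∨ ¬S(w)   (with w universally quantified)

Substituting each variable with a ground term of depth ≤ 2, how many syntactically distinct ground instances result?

Ground terms of depth ≤ 2:
  If N_k denotes the number of depth-≤k ground terms, the 3 constants give N_0 = 3, and each function symbol of arity r contributes N_{k-1}^r new terms at level k: N_k = 3 + N_{k-1}^2.
  N_0 = 3
  N_1 = 3 + 3^2 = 12
  N_2 = 3 + 12^2 = 147
So there are 147 ground terms available for substitution.
The clause has 1 distinct variable (w), which appears in the body. In the free term algebra distinct substitutions yield syntactically distinct ground instances.
Number of ground instances = 147.

147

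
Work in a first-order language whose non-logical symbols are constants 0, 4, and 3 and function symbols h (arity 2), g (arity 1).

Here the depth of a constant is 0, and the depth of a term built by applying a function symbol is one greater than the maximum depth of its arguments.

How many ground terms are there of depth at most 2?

243

Write N_k for the number of ground terms of depth ≤ k. A term of depth ≤ k is either a constant or a function symbol applied to arguments of depth ≤ k−1, so N_k = 3 + N_{k-1}^2 + N_{k-1}.
N_0 = 3
N_1 = 3 + 3^2 + 3 = 15
N_2 = 3 + 15^2 + 15 = 243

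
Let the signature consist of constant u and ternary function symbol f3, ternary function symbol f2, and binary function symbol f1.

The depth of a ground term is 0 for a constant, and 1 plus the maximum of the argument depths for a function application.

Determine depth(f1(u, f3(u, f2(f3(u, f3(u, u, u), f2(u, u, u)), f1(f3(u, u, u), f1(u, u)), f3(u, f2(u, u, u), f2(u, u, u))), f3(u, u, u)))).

5

depth(f3(u, u, u)) = 1 + max(0, 0, 0) = 1
depth(f2(u, u, u)) = 1 + max(0, 0, 0) = 1
depth(f3(u, f3(u, u, u), f2(u, u, u))) = 1 + max(0, 1, 1) = 2
depth(f1(u, u)) = 1 + max(0, 0) = 1
depth(f1(f3(u, u, u), f1(u, u))) = 1 + max(1, 1) = 2
depth(f3(u, f2(u, u, u), f2(u, u, u))) = 1 + max(0, 1, 1) = 2
depth(f2(f3(u, f3(u, u, u), f2(u, u, u)), f1(f3(u, u, u), f1(u, u)), f3(u, f2(u, u, u), f2(u, u, u)))) = 1 + max(2, 2, 2) = 3
depth(f3(u, f2(f3(u, f3(u, u, u), f2(u, u, u)), f1(f3(u, u, u), f1(u, u)), f3(u, f2(u, u, u), f2(u, u, u))), f3(u, u, u))) = 1 + max(0, 3, 1) = 4
depth(f1(u, f3(u, f2(f3(u, f3(u, u, u), f2(u, u, u)), f1(f3(u, u, u), f1(u, u)), f3(u, f2(u, u, u), f2(u, u, u))), f3(u, u, u)))) = 1 + max(0, 4) = 5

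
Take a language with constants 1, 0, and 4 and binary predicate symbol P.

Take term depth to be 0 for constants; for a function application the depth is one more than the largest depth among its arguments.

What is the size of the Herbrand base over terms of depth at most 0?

First count ground terms of depth ≤ 0.
With no function symbols every ground term is a constant, so there are exactly 3 ground terms at every depth bound.
N_0 = 3
Explicitly: 1, 0, 4.
So |H| = 3.
For each predicate symbol, the number of ground atoms is |H| raised to its arity; summing:
  P: 3^2 = 9
Total ground atoms: 9.

9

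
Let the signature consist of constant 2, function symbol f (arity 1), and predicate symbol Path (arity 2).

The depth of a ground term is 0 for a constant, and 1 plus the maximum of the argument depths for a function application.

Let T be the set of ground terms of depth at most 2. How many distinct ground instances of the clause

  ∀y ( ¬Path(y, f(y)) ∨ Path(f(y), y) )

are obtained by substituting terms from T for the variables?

Ground terms of depth ≤ 2:
  If N_k denotes the number of depth-≤k ground terms, the 1 constant gives N_0 = 1, and each function symbol of arity r contributes N_{k-1}^r new terms at level k: N_k = 1 + N_{k-1}.
  N_0 = 1
  N_1 = 1 + 1 = 2
  N_2 = 1 + 2 = 3
So there are 3 ground terms available for substitution.
The clause has 1 distinct variable (y), which appears in the body. In the free term algebra distinct substitutions yield syntactically distinct ground instances.
Number of ground instances = 3.

3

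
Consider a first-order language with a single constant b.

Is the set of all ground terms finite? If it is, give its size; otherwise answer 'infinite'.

There are no function symbols, so the only ground term is the single constant.
The Herbrand universe is {b}, finite with 1 element.

1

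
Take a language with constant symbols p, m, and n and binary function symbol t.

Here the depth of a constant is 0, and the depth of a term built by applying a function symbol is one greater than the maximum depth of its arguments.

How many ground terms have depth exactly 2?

Let N_k count ground terms of depth at most k. Each non-constant term of depth ≤ k is some function symbol applied to depth-≤(k−1) arguments, giving N_k = 3 + N_{k-1}^2.
N_0 = 3
N_1 = 3 + 3^2 = 12
N_2 = 3 + 12^2 = 147
Terms of depth exactly 2: N_2 − N_1 = 147 − 12 = 135.

135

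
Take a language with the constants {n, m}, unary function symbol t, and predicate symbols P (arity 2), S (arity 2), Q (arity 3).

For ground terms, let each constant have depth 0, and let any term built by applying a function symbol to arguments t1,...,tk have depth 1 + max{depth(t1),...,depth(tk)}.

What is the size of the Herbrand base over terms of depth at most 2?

First count ground terms of depth ≤ 2.
Write N_k for the number of ground terms of depth ≤ k. A term of depth ≤ k is either a constant or a function symbol applied to arguments of depth ≤ k−1, so N_k = 2 + N_{k-1}.
N_0 = 2
N_1 = 2 + 2 = 4
N_2 = 2 + 4 = 6
So |H| = 6.
Ground atoms are formed by filling each argument slot of a predicate with a term from H, so an r-ary predicate gives |H|^r atoms:
  P: 6^2 = 36;  S: 6^2 = 36;  Q: 6^3 = 216
Total ground atoms: 36 + 36 + 216 = 288.

288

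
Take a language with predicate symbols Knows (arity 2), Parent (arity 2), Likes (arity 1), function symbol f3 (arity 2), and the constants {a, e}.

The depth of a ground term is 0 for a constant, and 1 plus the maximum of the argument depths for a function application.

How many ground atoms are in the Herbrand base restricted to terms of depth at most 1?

78

First count ground terms of depth ≤ 1.
Let N_k count ground terms of depth at most k. Each non-constant term of depth ≤ k is some function symbol applied to depth-≤(k−1) arguments, giving N_k = 2 + N_{k-1}^2.
N_0 = 2
N_1 = 2 + 2^2 = 6
So |H| = 6.
For each predicate symbol, the number of ground atoms is |H| raised to its arity; summing:
  Knows: 6^2 = 36;  Parent: 6^2 = 36;  Likes: 6
Total ground atoms: 36 + 36 + 6 = 78.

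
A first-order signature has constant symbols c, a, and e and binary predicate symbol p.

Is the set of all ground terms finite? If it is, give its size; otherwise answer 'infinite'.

There are no function symbols, so every ground term is one of the 3 constants.
The Herbrand universe is {c, a, e}, which is finite with 3 elements.

3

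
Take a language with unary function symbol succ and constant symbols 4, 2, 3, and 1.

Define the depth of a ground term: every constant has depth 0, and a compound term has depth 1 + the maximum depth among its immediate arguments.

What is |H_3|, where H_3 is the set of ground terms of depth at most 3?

16

Let N_k count ground terms of depth at most k. Each non-constant term of depth ≤ k is some function symbol applied to depth-≤(k−1) arguments, giving N_k = 4 + N_{k-1}.
N_0 = 4
N_1 = 4 + 4 = 8
N_2 = 4 + 8 = 12
N_3 = 4 + 12 = 16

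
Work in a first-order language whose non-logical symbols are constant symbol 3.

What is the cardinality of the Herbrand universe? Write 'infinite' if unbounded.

There are no function symbols, so the only ground term is the single constant.
The Herbrand universe is {3}, finite with 1 element.

1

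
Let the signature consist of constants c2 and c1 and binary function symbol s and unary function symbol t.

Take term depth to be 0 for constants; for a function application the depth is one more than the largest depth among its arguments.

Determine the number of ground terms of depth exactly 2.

66

Let N_k count ground terms of depth at most k. Each non-constant term of depth ≤ k is some function symbol applied to depth-≤(k−1) arguments, giving N_k = 2 + N_{k-1}^2 + N_{k-1}.
N_0 = 2
N_1 = 2 + 2^2 + 2 = 8
N_2 = 2 + 8^2 + 8 = 74
Terms of depth exactly 2: N_2 − N_1 = 74 − 8 = 66.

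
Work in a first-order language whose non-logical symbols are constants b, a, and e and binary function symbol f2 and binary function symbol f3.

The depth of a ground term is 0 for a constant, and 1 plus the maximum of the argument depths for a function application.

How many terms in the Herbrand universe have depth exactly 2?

864

Let N_k = |{terms of depth ≤ k}|. Then N_0 = 3 and N_k = 3 + N_{k-1}^2 + N_{k-1}^2 for k ≥ 1 (one summand per function symbol, arity giving the exponent).
N_0 = 3
N_1 = 3 + 3^2 + 3^2 = 21
N_2 = 3 + 21^2 + 21^2 = 885
Terms of depth exactly 2: N_2 − N_1 = 885 − 21 = 864.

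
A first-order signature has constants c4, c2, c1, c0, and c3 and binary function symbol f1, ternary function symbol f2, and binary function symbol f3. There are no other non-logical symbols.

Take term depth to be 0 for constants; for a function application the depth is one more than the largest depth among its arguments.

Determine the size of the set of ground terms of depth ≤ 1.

Let N_k count ground terms of depth at most k. Each non-constant term of depth ≤ k is some function symbol applied to depth-≤(k−1) arguments, giving N_k = 5 + N_{k-1}^2 + N_{k-1}^3 + N_{k-1}^2.
N_0 = 5
N_1 = 5 + 5^2 + 5^3 + 5^2 = 180

180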